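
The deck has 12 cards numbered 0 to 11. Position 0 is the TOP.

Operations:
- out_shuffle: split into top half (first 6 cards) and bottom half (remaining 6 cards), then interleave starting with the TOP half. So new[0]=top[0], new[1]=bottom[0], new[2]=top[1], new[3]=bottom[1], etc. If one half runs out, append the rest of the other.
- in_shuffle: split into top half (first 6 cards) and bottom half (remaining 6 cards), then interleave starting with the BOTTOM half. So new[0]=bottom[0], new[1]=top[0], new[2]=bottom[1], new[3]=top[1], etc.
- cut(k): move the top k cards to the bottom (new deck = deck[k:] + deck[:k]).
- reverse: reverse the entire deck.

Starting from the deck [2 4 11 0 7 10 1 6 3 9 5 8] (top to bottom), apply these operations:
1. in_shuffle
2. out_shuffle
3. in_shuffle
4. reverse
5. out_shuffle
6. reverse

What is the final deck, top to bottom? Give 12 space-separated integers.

Answer: 4 8 1 0 7 11 9 6 3 10 2 5

Derivation:
After op 1 (in_shuffle): [1 2 6 4 3 11 9 0 5 7 8 10]
After op 2 (out_shuffle): [1 9 2 0 6 5 4 7 3 8 11 10]
After op 3 (in_shuffle): [4 1 7 9 3 2 8 0 11 6 10 5]
After op 4 (reverse): [5 10 6 11 0 8 2 3 9 7 1 4]
After op 5 (out_shuffle): [5 2 10 3 6 9 11 7 0 1 8 4]
After op 6 (reverse): [4 8 1 0 7 11 9 6 3 10 2 5]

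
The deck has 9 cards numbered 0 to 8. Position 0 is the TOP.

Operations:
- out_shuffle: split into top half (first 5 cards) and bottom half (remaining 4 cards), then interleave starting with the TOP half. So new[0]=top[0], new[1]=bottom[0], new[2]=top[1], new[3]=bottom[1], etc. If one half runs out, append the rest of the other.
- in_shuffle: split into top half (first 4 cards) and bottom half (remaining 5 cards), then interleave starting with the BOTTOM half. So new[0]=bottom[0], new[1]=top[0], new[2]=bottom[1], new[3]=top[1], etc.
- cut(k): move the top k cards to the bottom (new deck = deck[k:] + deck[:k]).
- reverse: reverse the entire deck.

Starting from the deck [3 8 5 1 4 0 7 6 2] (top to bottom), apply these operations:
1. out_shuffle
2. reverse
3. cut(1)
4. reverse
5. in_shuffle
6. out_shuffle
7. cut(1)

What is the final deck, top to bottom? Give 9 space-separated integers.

Answer: 0 4 1 5 8 3 2 6 7

Derivation:
After op 1 (out_shuffle): [3 0 8 7 5 6 1 2 4]
After op 2 (reverse): [4 2 1 6 5 7 8 0 3]
After op 3 (cut(1)): [2 1 6 5 7 8 0 3 4]
After op 4 (reverse): [4 3 0 8 7 5 6 1 2]
After op 5 (in_shuffle): [7 4 5 3 6 0 1 8 2]
After op 6 (out_shuffle): [7 0 4 1 5 8 3 2 6]
After op 7 (cut(1)): [0 4 1 5 8 3 2 6 7]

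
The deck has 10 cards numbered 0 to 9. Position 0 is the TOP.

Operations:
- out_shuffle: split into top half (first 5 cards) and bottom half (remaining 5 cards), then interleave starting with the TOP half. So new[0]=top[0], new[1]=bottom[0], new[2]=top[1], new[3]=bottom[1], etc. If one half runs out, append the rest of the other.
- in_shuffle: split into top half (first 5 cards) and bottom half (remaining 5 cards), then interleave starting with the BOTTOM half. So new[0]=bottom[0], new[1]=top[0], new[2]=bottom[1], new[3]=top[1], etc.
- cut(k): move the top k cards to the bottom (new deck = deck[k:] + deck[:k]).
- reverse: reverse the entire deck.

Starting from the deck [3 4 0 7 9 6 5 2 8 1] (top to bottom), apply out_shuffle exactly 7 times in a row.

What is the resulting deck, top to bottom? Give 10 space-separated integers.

Answer: 3 6 4 5 0 2 7 8 9 1

Derivation:
After op 1 (out_shuffle): [3 6 4 5 0 2 7 8 9 1]
After op 2 (out_shuffle): [3 2 6 7 4 8 5 9 0 1]
After op 3 (out_shuffle): [3 8 2 5 6 9 7 0 4 1]
After op 4 (out_shuffle): [3 9 8 7 2 0 5 4 6 1]
After op 5 (out_shuffle): [3 0 9 5 8 4 7 6 2 1]
After op 6 (out_shuffle): [3 4 0 7 9 6 5 2 8 1]
After op 7 (out_shuffle): [3 6 4 5 0 2 7 8 9 1]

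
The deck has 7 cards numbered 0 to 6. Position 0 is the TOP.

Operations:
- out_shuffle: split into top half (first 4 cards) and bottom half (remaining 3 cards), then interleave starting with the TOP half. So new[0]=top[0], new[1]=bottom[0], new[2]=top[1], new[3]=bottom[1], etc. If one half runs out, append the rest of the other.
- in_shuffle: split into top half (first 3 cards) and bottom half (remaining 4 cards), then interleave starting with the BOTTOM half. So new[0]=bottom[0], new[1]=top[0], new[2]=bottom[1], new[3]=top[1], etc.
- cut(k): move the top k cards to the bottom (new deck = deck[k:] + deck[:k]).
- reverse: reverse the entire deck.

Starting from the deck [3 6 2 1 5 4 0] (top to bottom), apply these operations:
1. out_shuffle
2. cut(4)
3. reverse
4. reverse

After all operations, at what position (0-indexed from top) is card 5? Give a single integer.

Answer: 4

Derivation:
After op 1 (out_shuffle): [3 5 6 4 2 0 1]
After op 2 (cut(4)): [2 0 1 3 5 6 4]
After op 3 (reverse): [4 6 5 3 1 0 2]
After op 4 (reverse): [2 0 1 3 5 6 4]
Card 5 is at position 4.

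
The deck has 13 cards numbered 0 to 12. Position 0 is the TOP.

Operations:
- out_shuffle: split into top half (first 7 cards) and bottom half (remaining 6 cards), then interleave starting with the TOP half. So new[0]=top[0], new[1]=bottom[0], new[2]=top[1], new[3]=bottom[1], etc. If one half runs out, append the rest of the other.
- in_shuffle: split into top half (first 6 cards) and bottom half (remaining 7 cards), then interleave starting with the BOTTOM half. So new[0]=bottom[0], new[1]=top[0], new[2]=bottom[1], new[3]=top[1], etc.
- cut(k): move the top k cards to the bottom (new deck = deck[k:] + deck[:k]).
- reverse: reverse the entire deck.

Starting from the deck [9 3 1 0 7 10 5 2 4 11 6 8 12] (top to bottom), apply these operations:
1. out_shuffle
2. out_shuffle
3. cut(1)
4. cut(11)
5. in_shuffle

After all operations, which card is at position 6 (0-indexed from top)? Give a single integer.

After op 1 (out_shuffle): [9 2 3 4 1 11 0 6 7 8 10 12 5]
After op 2 (out_shuffle): [9 6 2 7 3 8 4 10 1 12 11 5 0]
After op 3 (cut(1)): [6 2 7 3 8 4 10 1 12 11 5 0 9]
After op 4 (cut(11)): [0 9 6 2 7 3 8 4 10 1 12 11 5]
After op 5 (in_shuffle): [8 0 4 9 10 6 1 2 12 7 11 3 5]
Position 6: card 1.

Answer: 1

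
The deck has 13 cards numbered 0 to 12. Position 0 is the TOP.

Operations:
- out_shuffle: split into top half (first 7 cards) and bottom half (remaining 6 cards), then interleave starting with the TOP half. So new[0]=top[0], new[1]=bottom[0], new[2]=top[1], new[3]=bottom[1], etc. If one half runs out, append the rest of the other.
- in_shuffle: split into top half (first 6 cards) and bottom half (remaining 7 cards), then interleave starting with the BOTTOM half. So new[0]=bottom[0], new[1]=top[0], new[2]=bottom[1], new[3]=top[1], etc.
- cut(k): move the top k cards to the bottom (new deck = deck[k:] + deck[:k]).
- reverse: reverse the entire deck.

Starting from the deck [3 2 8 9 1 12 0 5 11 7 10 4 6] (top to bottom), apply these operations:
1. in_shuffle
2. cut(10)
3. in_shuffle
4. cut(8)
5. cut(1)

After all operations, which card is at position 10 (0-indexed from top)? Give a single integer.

After op 1 (in_shuffle): [0 3 5 2 11 8 7 9 10 1 4 12 6]
After op 2 (cut(10)): [4 12 6 0 3 5 2 11 8 7 9 10 1]
After op 3 (in_shuffle): [2 4 11 12 8 6 7 0 9 3 10 5 1]
After op 4 (cut(8)): [9 3 10 5 1 2 4 11 12 8 6 7 0]
After op 5 (cut(1)): [3 10 5 1 2 4 11 12 8 6 7 0 9]
Position 10: card 7.

Answer: 7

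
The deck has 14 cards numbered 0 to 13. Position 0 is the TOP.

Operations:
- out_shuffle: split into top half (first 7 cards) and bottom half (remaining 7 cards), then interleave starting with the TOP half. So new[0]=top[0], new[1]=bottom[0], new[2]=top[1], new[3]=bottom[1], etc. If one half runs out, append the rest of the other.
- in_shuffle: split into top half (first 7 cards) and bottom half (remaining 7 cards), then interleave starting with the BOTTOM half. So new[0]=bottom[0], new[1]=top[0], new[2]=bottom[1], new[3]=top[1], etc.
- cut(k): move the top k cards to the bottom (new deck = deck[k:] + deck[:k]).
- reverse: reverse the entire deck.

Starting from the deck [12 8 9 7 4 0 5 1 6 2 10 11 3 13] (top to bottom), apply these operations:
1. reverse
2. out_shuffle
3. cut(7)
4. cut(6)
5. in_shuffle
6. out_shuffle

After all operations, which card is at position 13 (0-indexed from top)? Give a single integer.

After op 1 (reverse): [13 3 11 10 2 6 1 5 0 4 7 9 8 12]
After op 2 (out_shuffle): [13 5 3 0 11 4 10 7 2 9 6 8 1 12]
After op 3 (cut(7)): [7 2 9 6 8 1 12 13 5 3 0 11 4 10]
After op 4 (cut(6)): [12 13 5 3 0 11 4 10 7 2 9 6 8 1]
After op 5 (in_shuffle): [10 12 7 13 2 5 9 3 6 0 8 11 1 4]
After op 6 (out_shuffle): [10 3 12 6 7 0 13 8 2 11 5 1 9 4]
Position 13: card 4.

Answer: 4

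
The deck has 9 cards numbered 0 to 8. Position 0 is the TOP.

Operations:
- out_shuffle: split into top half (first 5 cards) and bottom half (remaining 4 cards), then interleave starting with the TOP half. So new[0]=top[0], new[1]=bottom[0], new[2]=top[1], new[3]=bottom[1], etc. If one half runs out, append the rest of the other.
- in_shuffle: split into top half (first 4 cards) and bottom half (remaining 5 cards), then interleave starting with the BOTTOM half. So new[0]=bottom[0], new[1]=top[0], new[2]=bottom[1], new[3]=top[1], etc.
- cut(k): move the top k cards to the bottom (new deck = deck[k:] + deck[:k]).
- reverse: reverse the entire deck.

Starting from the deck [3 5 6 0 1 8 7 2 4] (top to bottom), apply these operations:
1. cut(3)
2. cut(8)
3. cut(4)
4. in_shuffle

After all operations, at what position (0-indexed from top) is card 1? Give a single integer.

Answer: 6

Derivation:
After op 1 (cut(3)): [0 1 8 7 2 4 3 5 6]
After op 2 (cut(8)): [6 0 1 8 7 2 4 3 5]
After op 3 (cut(4)): [7 2 4 3 5 6 0 1 8]
After op 4 (in_shuffle): [5 7 6 2 0 4 1 3 8]
Card 1 is at position 6.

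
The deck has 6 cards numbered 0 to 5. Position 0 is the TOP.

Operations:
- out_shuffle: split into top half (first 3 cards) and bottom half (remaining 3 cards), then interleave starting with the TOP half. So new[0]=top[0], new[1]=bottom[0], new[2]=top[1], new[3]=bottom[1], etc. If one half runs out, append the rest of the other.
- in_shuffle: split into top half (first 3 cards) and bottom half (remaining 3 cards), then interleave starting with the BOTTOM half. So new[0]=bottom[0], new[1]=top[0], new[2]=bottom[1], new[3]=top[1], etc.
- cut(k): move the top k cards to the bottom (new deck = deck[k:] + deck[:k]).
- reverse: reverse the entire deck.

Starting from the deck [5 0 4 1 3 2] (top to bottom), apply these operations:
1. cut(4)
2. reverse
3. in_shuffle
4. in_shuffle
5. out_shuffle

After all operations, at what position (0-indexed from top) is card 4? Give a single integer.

Answer: 0

Derivation:
After op 1 (cut(4)): [3 2 5 0 4 1]
After op 2 (reverse): [1 4 0 5 2 3]
After op 3 (in_shuffle): [5 1 2 4 3 0]
After op 4 (in_shuffle): [4 5 3 1 0 2]
After op 5 (out_shuffle): [4 1 5 0 3 2]
Card 4 is at position 0.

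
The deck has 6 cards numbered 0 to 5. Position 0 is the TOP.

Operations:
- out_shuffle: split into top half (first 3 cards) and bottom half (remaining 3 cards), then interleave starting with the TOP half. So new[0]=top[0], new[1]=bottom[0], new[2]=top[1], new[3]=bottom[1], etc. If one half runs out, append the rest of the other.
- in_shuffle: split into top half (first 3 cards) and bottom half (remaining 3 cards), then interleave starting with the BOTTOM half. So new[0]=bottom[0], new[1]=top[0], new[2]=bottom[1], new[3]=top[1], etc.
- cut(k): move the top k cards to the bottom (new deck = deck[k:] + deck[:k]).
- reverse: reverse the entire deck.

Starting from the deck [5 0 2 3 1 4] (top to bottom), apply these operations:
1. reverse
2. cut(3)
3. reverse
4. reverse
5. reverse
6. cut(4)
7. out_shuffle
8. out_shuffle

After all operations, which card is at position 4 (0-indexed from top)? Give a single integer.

Answer: 2

Derivation:
After op 1 (reverse): [4 1 3 2 0 5]
After op 2 (cut(3)): [2 0 5 4 1 3]
After op 3 (reverse): [3 1 4 5 0 2]
After op 4 (reverse): [2 0 5 4 1 3]
After op 5 (reverse): [3 1 4 5 0 2]
After op 6 (cut(4)): [0 2 3 1 4 5]
After op 7 (out_shuffle): [0 1 2 4 3 5]
After op 8 (out_shuffle): [0 4 1 3 2 5]
Position 4: card 2.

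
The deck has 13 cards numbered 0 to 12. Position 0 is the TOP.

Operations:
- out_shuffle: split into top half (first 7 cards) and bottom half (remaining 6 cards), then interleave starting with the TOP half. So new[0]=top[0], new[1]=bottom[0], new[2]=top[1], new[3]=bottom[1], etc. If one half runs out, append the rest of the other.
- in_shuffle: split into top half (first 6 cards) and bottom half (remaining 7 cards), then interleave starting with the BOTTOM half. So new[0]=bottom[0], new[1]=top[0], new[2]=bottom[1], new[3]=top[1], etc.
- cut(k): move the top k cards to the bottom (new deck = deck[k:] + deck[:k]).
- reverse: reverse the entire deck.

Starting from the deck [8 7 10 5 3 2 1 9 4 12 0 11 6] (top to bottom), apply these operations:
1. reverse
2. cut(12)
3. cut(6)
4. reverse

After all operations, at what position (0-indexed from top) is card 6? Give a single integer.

Answer: 4

Derivation:
After op 1 (reverse): [6 11 0 12 4 9 1 2 3 5 10 7 8]
After op 2 (cut(12)): [8 6 11 0 12 4 9 1 2 3 5 10 7]
After op 3 (cut(6)): [9 1 2 3 5 10 7 8 6 11 0 12 4]
After op 4 (reverse): [4 12 0 11 6 8 7 10 5 3 2 1 9]
Card 6 is at position 4.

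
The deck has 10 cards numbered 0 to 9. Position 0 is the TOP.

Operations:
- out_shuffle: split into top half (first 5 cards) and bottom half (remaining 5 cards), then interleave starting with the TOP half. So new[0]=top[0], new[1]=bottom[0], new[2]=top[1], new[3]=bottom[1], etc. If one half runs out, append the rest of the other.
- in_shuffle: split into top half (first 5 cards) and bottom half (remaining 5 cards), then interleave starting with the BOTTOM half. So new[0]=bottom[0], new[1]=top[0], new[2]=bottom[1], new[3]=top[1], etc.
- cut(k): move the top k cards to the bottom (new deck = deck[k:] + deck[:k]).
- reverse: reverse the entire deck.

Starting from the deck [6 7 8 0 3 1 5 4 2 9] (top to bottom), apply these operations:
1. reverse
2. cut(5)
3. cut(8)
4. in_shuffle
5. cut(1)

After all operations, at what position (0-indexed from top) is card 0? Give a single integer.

Answer: 6

Derivation:
After op 1 (reverse): [9 2 4 5 1 3 0 8 7 6]
After op 2 (cut(5)): [3 0 8 7 6 9 2 4 5 1]
After op 3 (cut(8)): [5 1 3 0 8 7 6 9 2 4]
After op 4 (in_shuffle): [7 5 6 1 9 3 2 0 4 8]
After op 5 (cut(1)): [5 6 1 9 3 2 0 4 8 7]
Card 0 is at position 6.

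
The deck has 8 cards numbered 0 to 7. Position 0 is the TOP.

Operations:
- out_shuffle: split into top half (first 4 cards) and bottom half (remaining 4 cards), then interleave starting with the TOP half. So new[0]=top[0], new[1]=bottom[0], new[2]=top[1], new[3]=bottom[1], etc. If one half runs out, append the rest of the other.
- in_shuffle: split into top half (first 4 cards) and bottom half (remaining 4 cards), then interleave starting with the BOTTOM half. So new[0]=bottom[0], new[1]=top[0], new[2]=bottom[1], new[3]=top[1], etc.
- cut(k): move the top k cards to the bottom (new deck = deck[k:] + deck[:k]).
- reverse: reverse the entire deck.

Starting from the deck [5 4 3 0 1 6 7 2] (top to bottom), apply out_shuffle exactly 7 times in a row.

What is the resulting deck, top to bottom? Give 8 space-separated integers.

After op 1 (out_shuffle): [5 1 4 6 3 7 0 2]
After op 2 (out_shuffle): [5 3 1 7 4 0 6 2]
After op 3 (out_shuffle): [5 4 3 0 1 6 7 2]
After op 4 (out_shuffle): [5 1 4 6 3 7 0 2]
After op 5 (out_shuffle): [5 3 1 7 4 0 6 2]
After op 6 (out_shuffle): [5 4 3 0 1 6 7 2]
After op 7 (out_shuffle): [5 1 4 6 3 7 0 2]

Answer: 5 1 4 6 3 7 0 2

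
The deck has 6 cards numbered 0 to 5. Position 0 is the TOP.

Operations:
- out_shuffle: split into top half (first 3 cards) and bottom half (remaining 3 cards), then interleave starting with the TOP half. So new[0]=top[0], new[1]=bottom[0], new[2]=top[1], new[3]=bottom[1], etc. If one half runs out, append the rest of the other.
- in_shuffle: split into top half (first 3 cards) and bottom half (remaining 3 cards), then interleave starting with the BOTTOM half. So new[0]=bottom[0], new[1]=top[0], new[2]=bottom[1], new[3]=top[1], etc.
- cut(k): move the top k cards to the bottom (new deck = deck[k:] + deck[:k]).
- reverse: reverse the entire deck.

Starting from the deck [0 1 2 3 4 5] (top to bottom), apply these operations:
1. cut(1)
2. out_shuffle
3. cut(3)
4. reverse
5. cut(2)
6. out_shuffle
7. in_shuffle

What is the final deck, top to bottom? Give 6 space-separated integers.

Answer: 2 1 3 5 4 0

Derivation:
After op 1 (cut(1)): [1 2 3 4 5 0]
After op 2 (out_shuffle): [1 4 2 5 3 0]
After op 3 (cut(3)): [5 3 0 1 4 2]
After op 4 (reverse): [2 4 1 0 3 5]
After op 5 (cut(2)): [1 0 3 5 2 4]
After op 6 (out_shuffle): [1 5 0 2 3 4]
After op 7 (in_shuffle): [2 1 3 5 4 0]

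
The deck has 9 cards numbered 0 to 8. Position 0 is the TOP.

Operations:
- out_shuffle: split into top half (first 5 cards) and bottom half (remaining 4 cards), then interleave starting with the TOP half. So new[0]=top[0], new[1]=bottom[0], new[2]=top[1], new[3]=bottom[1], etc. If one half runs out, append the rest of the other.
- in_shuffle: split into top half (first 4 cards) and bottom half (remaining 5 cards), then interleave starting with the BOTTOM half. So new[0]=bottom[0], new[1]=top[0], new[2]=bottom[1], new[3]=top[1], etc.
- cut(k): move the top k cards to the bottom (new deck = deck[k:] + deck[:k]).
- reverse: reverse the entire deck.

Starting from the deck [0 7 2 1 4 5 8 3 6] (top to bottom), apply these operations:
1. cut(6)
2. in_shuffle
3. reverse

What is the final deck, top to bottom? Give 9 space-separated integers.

Answer: 5 0 4 6 1 3 2 8 7

Derivation:
After op 1 (cut(6)): [8 3 6 0 7 2 1 4 5]
After op 2 (in_shuffle): [7 8 2 3 1 6 4 0 5]
After op 3 (reverse): [5 0 4 6 1 3 2 8 7]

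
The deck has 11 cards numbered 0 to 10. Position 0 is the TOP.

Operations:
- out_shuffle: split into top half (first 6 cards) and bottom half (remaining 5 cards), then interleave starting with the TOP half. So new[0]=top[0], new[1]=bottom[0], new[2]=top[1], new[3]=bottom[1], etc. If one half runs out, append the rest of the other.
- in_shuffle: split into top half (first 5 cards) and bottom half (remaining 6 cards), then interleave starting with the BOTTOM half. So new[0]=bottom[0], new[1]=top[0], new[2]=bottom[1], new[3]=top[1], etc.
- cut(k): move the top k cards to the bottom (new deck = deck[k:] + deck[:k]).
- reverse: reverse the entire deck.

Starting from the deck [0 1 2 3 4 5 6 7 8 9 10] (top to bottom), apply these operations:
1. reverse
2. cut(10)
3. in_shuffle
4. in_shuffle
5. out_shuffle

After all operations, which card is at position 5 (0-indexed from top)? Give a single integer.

After op 1 (reverse): [10 9 8 7 6 5 4 3 2 1 0]
After op 2 (cut(10)): [0 10 9 8 7 6 5 4 3 2 1]
After op 3 (in_shuffle): [6 0 5 10 4 9 3 8 2 7 1]
After op 4 (in_shuffle): [9 6 3 0 8 5 2 10 7 4 1]
After op 5 (out_shuffle): [9 2 6 10 3 7 0 4 8 1 5]
Position 5: card 7.

Answer: 7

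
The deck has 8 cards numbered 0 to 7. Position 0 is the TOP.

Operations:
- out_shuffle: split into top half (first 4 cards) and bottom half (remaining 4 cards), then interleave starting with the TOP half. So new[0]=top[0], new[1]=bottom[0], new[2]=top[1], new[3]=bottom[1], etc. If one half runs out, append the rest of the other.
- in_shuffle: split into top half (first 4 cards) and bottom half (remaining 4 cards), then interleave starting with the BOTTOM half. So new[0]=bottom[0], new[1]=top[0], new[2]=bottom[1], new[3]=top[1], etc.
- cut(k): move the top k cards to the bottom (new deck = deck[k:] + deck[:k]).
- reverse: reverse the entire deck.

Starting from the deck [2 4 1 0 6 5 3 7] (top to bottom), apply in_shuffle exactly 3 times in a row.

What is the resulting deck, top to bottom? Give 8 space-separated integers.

Answer: 7 3 5 6 0 1 4 2

Derivation:
After op 1 (in_shuffle): [6 2 5 4 3 1 7 0]
After op 2 (in_shuffle): [3 6 1 2 7 5 0 4]
After op 3 (in_shuffle): [7 3 5 6 0 1 4 2]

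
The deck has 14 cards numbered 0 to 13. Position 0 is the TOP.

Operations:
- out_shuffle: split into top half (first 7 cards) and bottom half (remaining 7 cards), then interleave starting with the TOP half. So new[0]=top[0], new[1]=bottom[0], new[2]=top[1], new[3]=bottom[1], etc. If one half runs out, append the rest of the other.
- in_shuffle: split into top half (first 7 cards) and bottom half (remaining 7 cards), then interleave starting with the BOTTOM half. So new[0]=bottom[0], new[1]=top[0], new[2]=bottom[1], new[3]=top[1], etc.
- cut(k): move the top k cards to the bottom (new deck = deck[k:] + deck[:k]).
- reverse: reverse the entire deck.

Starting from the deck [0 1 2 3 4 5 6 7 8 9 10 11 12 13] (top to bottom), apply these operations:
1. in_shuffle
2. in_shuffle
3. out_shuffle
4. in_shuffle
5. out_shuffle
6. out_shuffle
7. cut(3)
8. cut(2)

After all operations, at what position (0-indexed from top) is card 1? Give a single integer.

After op 1 (in_shuffle): [7 0 8 1 9 2 10 3 11 4 12 5 13 6]
After op 2 (in_shuffle): [3 7 11 0 4 8 12 1 5 9 13 2 6 10]
After op 3 (out_shuffle): [3 1 7 5 11 9 0 13 4 2 8 6 12 10]
After op 4 (in_shuffle): [13 3 4 1 2 7 8 5 6 11 12 9 10 0]
After op 5 (out_shuffle): [13 5 3 6 4 11 1 12 2 9 7 10 8 0]
After op 6 (out_shuffle): [13 12 5 2 3 9 6 7 4 10 11 8 1 0]
After op 7 (cut(3)): [2 3 9 6 7 4 10 11 8 1 0 13 12 5]
After op 8 (cut(2)): [9 6 7 4 10 11 8 1 0 13 12 5 2 3]
Card 1 is at position 7.

Answer: 7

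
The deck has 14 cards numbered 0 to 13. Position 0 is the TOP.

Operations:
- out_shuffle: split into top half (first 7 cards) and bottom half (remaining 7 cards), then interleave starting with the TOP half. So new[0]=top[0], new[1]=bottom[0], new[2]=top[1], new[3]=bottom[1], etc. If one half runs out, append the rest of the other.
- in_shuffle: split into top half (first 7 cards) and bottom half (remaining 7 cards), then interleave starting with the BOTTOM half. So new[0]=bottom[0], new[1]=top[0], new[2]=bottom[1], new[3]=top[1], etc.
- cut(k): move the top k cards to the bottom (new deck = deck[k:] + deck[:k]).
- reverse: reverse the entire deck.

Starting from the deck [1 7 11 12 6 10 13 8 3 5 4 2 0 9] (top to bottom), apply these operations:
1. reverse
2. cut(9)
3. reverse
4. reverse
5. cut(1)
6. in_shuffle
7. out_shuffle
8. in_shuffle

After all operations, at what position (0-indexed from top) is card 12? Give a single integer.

After op 1 (reverse): [9 0 2 4 5 3 8 13 10 6 12 11 7 1]
After op 2 (cut(9)): [6 12 11 7 1 9 0 2 4 5 3 8 13 10]
After op 3 (reverse): [10 13 8 3 5 4 2 0 9 1 7 11 12 6]
After op 4 (reverse): [6 12 11 7 1 9 0 2 4 5 3 8 13 10]
After op 5 (cut(1)): [12 11 7 1 9 0 2 4 5 3 8 13 10 6]
After op 6 (in_shuffle): [4 12 5 11 3 7 8 1 13 9 10 0 6 2]
After op 7 (out_shuffle): [4 1 12 13 5 9 11 10 3 0 7 6 8 2]
After op 8 (in_shuffle): [10 4 3 1 0 12 7 13 6 5 8 9 2 11]
Card 12 is at position 5.

Answer: 5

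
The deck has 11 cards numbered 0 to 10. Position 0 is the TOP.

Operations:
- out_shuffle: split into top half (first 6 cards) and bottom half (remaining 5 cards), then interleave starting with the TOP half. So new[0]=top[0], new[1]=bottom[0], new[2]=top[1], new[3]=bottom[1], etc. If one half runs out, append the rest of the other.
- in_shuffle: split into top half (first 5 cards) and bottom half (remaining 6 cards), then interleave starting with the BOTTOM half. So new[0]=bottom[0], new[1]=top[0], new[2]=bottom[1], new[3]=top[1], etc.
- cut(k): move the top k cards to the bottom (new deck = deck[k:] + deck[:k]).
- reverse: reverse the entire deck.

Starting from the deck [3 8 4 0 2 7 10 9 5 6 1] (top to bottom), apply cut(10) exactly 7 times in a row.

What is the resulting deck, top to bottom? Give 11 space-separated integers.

After op 1 (cut(10)): [1 3 8 4 0 2 7 10 9 5 6]
After op 2 (cut(10)): [6 1 3 8 4 0 2 7 10 9 5]
After op 3 (cut(10)): [5 6 1 3 8 4 0 2 7 10 9]
After op 4 (cut(10)): [9 5 6 1 3 8 4 0 2 7 10]
After op 5 (cut(10)): [10 9 5 6 1 3 8 4 0 2 7]
After op 6 (cut(10)): [7 10 9 5 6 1 3 8 4 0 2]
After op 7 (cut(10)): [2 7 10 9 5 6 1 3 8 4 0]

Answer: 2 7 10 9 5 6 1 3 8 4 0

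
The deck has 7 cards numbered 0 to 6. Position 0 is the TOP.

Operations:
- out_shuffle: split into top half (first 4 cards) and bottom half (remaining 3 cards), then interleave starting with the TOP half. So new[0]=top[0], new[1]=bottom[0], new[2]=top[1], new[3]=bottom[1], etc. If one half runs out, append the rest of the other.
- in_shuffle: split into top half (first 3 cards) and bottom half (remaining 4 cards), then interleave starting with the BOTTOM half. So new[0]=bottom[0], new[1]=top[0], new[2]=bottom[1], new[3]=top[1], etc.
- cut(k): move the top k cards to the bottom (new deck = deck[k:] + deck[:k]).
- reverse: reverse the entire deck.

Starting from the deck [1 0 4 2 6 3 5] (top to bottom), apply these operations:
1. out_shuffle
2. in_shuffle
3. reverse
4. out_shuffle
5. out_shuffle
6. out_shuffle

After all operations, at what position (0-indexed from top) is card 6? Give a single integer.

After op 1 (out_shuffle): [1 6 0 3 4 5 2]
After op 2 (in_shuffle): [3 1 4 6 5 0 2]
After op 3 (reverse): [2 0 5 6 4 1 3]
After op 4 (out_shuffle): [2 4 0 1 5 3 6]
After op 5 (out_shuffle): [2 5 4 3 0 6 1]
After op 6 (out_shuffle): [2 0 5 6 4 1 3]
Card 6 is at position 3.

Answer: 3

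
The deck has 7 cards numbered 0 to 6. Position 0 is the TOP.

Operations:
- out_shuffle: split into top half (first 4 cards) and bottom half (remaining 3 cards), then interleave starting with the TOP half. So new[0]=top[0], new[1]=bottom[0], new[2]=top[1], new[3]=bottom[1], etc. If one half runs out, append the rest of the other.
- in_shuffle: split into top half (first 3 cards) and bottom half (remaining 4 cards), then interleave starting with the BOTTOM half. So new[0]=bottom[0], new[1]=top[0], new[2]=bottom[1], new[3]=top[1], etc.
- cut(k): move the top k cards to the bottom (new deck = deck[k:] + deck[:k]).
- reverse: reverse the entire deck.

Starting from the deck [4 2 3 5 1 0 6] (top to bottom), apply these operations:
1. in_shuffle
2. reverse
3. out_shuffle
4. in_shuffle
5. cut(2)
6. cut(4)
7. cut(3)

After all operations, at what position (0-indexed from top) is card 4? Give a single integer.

After op 1 (in_shuffle): [5 4 1 2 0 3 6]
After op 2 (reverse): [6 3 0 2 1 4 5]
After op 3 (out_shuffle): [6 1 3 4 0 5 2]
After op 4 (in_shuffle): [4 6 0 1 5 3 2]
After op 5 (cut(2)): [0 1 5 3 2 4 6]
After op 6 (cut(4)): [2 4 6 0 1 5 3]
After op 7 (cut(3)): [0 1 5 3 2 4 6]
Card 4 is at position 5.

Answer: 5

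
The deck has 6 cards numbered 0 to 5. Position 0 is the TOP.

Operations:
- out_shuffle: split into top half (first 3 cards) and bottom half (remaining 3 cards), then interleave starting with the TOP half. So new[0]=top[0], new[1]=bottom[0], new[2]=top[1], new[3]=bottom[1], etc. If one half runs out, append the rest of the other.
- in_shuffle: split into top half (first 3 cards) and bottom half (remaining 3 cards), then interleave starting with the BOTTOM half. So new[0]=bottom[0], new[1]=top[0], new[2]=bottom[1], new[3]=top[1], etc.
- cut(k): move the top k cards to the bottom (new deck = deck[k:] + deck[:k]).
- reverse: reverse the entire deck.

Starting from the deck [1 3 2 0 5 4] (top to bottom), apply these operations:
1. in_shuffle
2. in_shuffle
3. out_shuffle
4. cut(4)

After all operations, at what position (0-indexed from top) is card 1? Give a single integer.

Answer: 3

Derivation:
After op 1 (in_shuffle): [0 1 5 3 4 2]
After op 2 (in_shuffle): [3 0 4 1 2 5]
After op 3 (out_shuffle): [3 1 0 2 4 5]
After op 4 (cut(4)): [4 5 3 1 0 2]
Card 1 is at position 3.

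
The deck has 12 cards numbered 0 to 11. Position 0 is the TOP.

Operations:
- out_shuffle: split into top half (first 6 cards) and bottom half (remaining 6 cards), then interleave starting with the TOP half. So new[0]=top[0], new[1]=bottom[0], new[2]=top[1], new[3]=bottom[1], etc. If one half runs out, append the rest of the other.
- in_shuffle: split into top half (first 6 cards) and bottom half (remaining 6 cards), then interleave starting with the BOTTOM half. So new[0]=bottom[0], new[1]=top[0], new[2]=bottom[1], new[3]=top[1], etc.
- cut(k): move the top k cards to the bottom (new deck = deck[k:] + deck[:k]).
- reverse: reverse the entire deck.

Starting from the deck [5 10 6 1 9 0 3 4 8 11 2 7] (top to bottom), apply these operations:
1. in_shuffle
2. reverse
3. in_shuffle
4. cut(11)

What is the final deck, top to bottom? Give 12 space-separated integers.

Answer: 11 6 0 8 7 10 9 4 2 5 1 3

Derivation:
After op 1 (in_shuffle): [3 5 4 10 8 6 11 1 2 9 7 0]
After op 2 (reverse): [0 7 9 2 1 11 6 8 10 4 5 3]
After op 3 (in_shuffle): [6 0 8 7 10 9 4 2 5 1 3 11]
After op 4 (cut(11)): [11 6 0 8 7 10 9 4 2 5 1 3]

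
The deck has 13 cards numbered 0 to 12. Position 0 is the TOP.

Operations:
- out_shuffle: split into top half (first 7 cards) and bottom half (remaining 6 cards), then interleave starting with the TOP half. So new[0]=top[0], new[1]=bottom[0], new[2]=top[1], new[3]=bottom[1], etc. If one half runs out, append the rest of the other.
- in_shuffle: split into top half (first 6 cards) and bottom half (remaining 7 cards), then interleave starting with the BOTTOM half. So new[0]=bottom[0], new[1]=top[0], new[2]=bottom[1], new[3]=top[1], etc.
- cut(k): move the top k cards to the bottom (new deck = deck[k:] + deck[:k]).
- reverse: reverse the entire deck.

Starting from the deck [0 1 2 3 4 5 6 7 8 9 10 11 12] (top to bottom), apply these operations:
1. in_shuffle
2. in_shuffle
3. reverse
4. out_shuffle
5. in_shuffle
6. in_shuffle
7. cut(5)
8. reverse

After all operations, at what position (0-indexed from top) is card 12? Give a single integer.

After op 1 (in_shuffle): [6 0 7 1 8 2 9 3 10 4 11 5 12]
After op 2 (in_shuffle): [9 6 3 0 10 7 4 1 11 8 5 2 12]
After op 3 (reverse): [12 2 5 8 11 1 4 7 10 0 3 6 9]
After op 4 (out_shuffle): [12 7 2 10 5 0 8 3 11 6 1 9 4]
After op 5 (in_shuffle): [8 12 3 7 11 2 6 10 1 5 9 0 4]
After op 6 (in_shuffle): [6 8 10 12 1 3 5 7 9 11 0 2 4]
After op 7 (cut(5)): [3 5 7 9 11 0 2 4 6 8 10 12 1]
After op 8 (reverse): [1 12 10 8 6 4 2 0 11 9 7 5 3]
Card 12 is at position 1.

Answer: 1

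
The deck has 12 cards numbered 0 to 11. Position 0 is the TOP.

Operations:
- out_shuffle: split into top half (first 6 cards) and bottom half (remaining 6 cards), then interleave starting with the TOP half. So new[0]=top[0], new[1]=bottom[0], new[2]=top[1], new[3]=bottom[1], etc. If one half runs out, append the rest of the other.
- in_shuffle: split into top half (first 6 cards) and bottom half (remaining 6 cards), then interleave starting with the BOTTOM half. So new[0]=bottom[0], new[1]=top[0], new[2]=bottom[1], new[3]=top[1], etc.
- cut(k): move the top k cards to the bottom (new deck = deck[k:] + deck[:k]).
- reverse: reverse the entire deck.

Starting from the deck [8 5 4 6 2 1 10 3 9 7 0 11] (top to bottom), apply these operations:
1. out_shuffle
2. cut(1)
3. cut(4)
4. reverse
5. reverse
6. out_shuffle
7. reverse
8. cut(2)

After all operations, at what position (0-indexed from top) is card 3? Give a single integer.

After op 1 (out_shuffle): [8 10 5 3 4 9 6 7 2 0 1 11]
After op 2 (cut(1)): [10 5 3 4 9 6 7 2 0 1 11 8]
After op 3 (cut(4)): [9 6 7 2 0 1 11 8 10 5 3 4]
After op 4 (reverse): [4 3 5 10 8 11 1 0 2 7 6 9]
After op 5 (reverse): [9 6 7 2 0 1 11 8 10 5 3 4]
After op 6 (out_shuffle): [9 11 6 8 7 10 2 5 0 3 1 4]
After op 7 (reverse): [4 1 3 0 5 2 10 7 8 6 11 9]
After op 8 (cut(2)): [3 0 5 2 10 7 8 6 11 9 4 1]
Card 3 is at position 0.

Answer: 0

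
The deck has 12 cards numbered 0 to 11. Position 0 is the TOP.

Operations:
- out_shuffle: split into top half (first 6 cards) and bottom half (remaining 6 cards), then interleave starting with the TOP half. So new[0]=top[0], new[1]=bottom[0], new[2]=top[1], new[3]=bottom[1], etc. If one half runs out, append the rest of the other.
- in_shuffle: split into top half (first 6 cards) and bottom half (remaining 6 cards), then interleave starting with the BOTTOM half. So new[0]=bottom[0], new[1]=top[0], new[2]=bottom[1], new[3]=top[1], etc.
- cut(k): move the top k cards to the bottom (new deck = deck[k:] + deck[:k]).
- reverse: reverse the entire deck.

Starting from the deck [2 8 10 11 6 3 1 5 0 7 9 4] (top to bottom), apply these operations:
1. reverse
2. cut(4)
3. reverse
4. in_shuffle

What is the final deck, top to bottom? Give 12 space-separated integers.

Answer: 10 0 11 7 6 9 3 4 1 2 5 8

Derivation:
After op 1 (reverse): [4 9 7 0 5 1 3 6 11 10 8 2]
After op 2 (cut(4)): [5 1 3 6 11 10 8 2 4 9 7 0]
After op 3 (reverse): [0 7 9 4 2 8 10 11 6 3 1 5]
After op 4 (in_shuffle): [10 0 11 7 6 9 3 4 1 2 5 8]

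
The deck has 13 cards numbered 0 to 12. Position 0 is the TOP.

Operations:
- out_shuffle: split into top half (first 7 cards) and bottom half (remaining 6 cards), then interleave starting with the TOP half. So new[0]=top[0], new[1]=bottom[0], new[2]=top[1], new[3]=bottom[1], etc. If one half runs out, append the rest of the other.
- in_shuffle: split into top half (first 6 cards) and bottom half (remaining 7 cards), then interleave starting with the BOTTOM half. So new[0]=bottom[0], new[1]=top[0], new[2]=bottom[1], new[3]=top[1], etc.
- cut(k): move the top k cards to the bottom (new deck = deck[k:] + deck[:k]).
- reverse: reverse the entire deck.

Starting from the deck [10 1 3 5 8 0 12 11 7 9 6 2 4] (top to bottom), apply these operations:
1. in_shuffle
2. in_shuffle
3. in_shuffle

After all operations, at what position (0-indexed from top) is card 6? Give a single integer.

Answer: 9

Derivation:
After op 1 (in_shuffle): [12 10 11 1 7 3 9 5 6 8 2 0 4]
After op 2 (in_shuffle): [9 12 5 10 6 11 8 1 2 7 0 3 4]
After op 3 (in_shuffle): [8 9 1 12 2 5 7 10 0 6 3 11 4]
Card 6 is at position 9.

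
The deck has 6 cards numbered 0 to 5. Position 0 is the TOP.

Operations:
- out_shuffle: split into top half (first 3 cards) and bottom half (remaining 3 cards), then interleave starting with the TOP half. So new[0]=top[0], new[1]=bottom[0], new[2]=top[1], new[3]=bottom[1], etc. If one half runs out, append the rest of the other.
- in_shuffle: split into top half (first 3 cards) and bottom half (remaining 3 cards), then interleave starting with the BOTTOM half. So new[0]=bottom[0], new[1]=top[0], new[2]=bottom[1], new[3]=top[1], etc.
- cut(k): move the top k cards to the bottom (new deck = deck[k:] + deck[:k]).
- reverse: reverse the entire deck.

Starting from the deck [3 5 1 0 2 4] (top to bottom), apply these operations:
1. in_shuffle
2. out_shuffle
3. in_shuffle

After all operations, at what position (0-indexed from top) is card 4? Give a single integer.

Answer: 0

Derivation:
After op 1 (in_shuffle): [0 3 2 5 4 1]
After op 2 (out_shuffle): [0 5 3 4 2 1]
After op 3 (in_shuffle): [4 0 2 5 1 3]
Card 4 is at position 0.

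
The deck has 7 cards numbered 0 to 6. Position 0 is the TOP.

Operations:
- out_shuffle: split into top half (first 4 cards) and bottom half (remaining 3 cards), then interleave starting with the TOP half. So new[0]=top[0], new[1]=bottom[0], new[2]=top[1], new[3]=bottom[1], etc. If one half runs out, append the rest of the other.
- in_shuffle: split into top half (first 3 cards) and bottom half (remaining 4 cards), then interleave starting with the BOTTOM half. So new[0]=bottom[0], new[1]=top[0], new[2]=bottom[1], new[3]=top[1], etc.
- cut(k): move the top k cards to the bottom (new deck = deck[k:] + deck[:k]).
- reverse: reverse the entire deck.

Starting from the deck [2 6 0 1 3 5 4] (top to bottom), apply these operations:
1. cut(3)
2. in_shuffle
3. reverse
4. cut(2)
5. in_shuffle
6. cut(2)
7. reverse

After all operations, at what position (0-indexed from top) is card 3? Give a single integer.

Answer: 5

Derivation:
After op 1 (cut(3)): [1 3 5 4 2 6 0]
After op 2 (in_shuffle): [4 1 2 3 6 5 0]
After op 3 (reverse): [0 5 6 3 2 1 4]
After op 4 (cut(2)): [6 3 2 1 4 0 5]
After op 5 (in_shuffle): [1 6 4 3 0 2 5]
After op 6 (cut(2)): [4 3 0 2 5 1 6]
After op 7 (reverse): [6 1 5 2 0 3 4]
Card 3 is at position 5.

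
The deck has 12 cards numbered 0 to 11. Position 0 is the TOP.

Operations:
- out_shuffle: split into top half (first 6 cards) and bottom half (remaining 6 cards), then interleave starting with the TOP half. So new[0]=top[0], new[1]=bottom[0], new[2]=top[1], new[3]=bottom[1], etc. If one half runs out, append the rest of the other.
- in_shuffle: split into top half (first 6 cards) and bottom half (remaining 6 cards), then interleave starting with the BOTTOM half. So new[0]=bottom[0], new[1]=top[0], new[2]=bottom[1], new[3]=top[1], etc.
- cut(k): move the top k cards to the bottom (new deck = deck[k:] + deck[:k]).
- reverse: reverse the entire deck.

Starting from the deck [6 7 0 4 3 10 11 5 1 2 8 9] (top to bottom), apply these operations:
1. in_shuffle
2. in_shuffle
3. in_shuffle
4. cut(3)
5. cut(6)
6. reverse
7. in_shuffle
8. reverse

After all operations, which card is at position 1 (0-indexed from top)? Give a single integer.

Answer: 8

Derivation:
After op 1 (in_shuffle): [11 6 5 7 1 0 2 4 8 3 9 10]
After op 2 (in_shuffle): [2 11 4 6 8 5 3 7 9 1 10 0]
After op 3 (in_shuffle): [3 2 7 11 9 4 1 6 10 8 0 5]
After op 4 (cut(3)): [11 9 4 1 6 10 8 0 5 3 2 7]
After op 5 (cut(6)): [8 0 5 3 2 7 11 9 4 1 6 10]
After op 6 (reverse): [10 6 1 4 9 11 7 2 3 5 0 8]
After op 7 (in_shuffle): [7 10 2 6 3 1 5 4 0 9 8 11]
After op 8 (reverse): [11 8 9 0 4 5 1 3 6 2 10 7]
Position 1: card 8.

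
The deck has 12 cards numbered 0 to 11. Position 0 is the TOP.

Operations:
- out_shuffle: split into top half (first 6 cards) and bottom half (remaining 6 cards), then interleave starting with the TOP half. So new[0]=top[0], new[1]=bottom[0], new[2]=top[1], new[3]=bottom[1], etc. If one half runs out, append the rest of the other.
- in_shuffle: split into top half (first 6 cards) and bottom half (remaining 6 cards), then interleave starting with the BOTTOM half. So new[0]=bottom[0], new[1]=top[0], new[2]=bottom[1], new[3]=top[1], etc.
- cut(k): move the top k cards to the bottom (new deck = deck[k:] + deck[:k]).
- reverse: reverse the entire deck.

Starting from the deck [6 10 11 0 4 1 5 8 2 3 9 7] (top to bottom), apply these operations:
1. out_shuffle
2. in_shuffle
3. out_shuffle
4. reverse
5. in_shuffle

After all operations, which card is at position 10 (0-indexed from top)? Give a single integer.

After op 1 (out_shuffle): [6 5 10 8 11 2 0 3 4 9 1 7]
After op 2 (in_shuffle): [0 6 3 5 4 10 9 8 1 11 7 2]
After op 3 (out_shuffle): [0 9 6 8 3 1 5 11 4 7 10 2]
After op 4 (reverse): [2 10 7 4 11 5 1 3 8 6 9 0]
After op 5 (in_shuffle): [1 2 3 10 8 7 6 4 9 11 0 5]
Position 10: card 0.

Answer: 0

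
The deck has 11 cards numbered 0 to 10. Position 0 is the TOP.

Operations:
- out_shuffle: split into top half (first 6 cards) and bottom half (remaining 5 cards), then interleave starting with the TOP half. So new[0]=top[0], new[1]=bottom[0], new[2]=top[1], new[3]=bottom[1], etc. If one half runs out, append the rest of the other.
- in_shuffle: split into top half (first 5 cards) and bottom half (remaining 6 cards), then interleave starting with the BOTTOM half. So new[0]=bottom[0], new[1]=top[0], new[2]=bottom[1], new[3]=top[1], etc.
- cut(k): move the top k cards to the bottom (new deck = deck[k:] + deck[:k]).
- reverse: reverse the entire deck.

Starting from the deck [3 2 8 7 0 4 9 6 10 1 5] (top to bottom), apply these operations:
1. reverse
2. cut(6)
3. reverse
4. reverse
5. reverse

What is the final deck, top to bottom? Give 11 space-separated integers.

Answer: 4 9 6 10 1 5 3 2 8 7 0

Derivation:
After op 1 (reverse): [5 1 10 6 9 4 0 7 8 2 3]
After op 2 (cut(6)): [0 7 8 2 3 5 1 10 6 9 4]
After op 3 (reverse): [4 9 6 10 1 5 3 2 8 7 0]
After op 4 (reverse): [0 7 8 2 3 5 1 10 6 9 4]
After op 5 (reverse): [4 9 6 10 1 5 3 2 8 7 0]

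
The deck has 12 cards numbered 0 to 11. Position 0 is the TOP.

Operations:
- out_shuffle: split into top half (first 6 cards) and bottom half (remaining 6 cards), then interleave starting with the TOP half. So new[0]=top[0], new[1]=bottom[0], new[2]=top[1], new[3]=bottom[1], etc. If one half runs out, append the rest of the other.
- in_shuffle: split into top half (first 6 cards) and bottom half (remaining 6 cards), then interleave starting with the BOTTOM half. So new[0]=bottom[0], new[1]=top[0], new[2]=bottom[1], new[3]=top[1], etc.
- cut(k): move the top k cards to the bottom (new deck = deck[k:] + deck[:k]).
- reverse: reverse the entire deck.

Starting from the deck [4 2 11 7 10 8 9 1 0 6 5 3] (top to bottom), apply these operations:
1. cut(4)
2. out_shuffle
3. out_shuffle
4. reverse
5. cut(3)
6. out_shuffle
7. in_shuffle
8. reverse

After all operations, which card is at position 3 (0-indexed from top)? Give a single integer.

After op 1 (cut(4)): [10 8 9 1 0 6 5 3 4 2 11 7]
After op 2 (out_shuffle): [10 5 8 3 9 4 1 2 0 11 6 7]
After op 3 (out_shuffle): [10 1 5 2 8 0 3 11 9 6 4 7]
After op 4 (reverse): [7 4 6 9 11 3 0 8 2 5 1 10]
After op 5 (cut(3)): [9 11 3 0 8 2 5 1 10 7 4 6]
After op 6 (out_shuffle): [9 5 11 1 3 10 0 7 8 4 2 6]
After op 7 (in_shuffle): [0 9 7 5 8 11 4 1 2 3 6 10]
After op 8 (reverse): [10 6 3 2 1 4 11 8 5 7 9 0]
Position 3: card 2.

Answer: 2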